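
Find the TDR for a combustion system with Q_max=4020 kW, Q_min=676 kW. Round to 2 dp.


TDR = Q_max / Q_min
TDR = 4020 / 676 = 5.95


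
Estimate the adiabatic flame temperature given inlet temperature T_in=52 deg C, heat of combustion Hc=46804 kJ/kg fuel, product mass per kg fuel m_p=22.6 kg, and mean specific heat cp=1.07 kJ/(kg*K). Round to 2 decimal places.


T_ad = T_in + Hc / (m_p * cp)
Denominator = 22.6 * 1.07 = 24.1820
Temperature rise = 46804 / 24.1820 = 1935.49 K
T_ad = 52 + 1935.49 = 1987.49 deg C


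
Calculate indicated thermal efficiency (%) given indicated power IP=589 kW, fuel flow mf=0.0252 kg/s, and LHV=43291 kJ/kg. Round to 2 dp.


eta_ith = (IP / (mf * LHV)) * 100
Denominator = 0.0252 * 43291 = 1090.9332 kW
eta_ith = (589 / 1090.9332) * 100 = 53.99%


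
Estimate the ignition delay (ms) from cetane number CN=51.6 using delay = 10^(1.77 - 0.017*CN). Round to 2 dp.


delay = 10^(1.77 - 0.017*CN)
Exponent = 1.77 - 0.017*51.6 = 0.8928
delay = 10^0.8928 = 7.81 ms


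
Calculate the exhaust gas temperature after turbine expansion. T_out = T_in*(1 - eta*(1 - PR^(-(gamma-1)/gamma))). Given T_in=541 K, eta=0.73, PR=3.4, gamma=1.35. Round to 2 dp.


T_out = T_in * (1 - eta * (1 - PR^(-(gamma-1)/gamma)))
Exponent = -(1.35-1)/1.35 = -0.25925926
PR^exp = 3.4^(-0.25925926) = 0.72813041
Factor = 1 - 0.73*(1 - 0.72813041) = 0.80153520
T_out = 541 * 0.80153520 = 433.63 K


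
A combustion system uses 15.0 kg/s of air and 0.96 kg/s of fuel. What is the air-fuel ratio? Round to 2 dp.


AFR = m_air / m_fuel
AFR = 15.0 / 0.96 = 15.63


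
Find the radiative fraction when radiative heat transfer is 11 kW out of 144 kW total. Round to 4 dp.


f_rad = Q_rad / Q_total
f_rad = 11 / 144 = 0.0764


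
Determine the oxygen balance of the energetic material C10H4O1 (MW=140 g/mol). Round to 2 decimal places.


OB = -1600 * (2C + H/2 - O) / MW
Inner = 2*10 + 4/2 - 1 = 21.00
OB = -1600 * 21.00 / 140 = -240.00%


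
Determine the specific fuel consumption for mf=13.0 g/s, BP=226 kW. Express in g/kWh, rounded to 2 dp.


SFC = (mf / BP) * 3600
Rate = 13.0 / 226 = 0.057522 g/(s*kW)
SFC = 0.057522 * 3600 = 207.08 g/kWh


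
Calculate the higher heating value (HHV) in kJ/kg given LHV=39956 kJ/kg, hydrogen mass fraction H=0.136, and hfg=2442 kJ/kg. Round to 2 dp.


HHV = LHV + hfg * 9 * H
Water addition = 2442 * 9 * 0.136 = 2989.008 kJ/kg
HHV = 39956 + 2989.008 = 42945.01 kJ/kg


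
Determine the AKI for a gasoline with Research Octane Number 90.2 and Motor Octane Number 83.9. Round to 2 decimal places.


AKI = (RON + MON) / 2
AKI = (90.2 + 83.9) / 2
AKI = 174.1 / 2 = 87.05


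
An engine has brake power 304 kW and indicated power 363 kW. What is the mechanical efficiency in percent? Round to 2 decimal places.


eta_mech = (BP / IP) * 100
Ratio = 304 / 363 = 0.8375
eta_mech = 0.8375 * 100 = 83.75%


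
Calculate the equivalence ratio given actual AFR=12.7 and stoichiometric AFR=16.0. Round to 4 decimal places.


phi = AFR_stoich / AFR_actual
phi = 16.0 / 12.7 = 1.2598


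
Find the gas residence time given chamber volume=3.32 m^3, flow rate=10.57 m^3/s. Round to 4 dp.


tau = V / Q_flow
tau = 3.32 / 10.57 = 0.3141 s


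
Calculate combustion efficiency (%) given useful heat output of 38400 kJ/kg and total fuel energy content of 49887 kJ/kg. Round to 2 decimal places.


Efficiency = (Q_useful / Q_fuel) * 100
Efficiency = (38400 / 49887) * 100
Efficiency = 0.7697 * 100 = 76.97%


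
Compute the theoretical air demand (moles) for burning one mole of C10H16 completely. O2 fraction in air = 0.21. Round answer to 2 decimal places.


Balanced combustion: C10H16 + 14 O2 -> 10 CO2 + 8 H2O
O2 needed = C + H/4 = 10 + 16/4 = 14.00 moles
Air moles = O2 / 0.21 = 14.00 / 0.21 = 66.67 moles air


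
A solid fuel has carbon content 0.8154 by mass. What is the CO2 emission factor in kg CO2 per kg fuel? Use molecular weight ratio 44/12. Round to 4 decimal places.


EF = C_frac * (M_CO2 / M_C)
EF = 0.8154 * (44/12)
EF = 0.8154 * 3.666667 = 2.9898 kg_CO2/kg_fuel


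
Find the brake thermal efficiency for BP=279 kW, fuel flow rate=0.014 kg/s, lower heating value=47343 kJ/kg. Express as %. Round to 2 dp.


eta_BTE = (BP / (mf * LHV)) * 100
Denominator = 0.014 * 47343 = 662.8020 kW
eta_BTE = (279 / 662.8020) * 100 = 42.09%


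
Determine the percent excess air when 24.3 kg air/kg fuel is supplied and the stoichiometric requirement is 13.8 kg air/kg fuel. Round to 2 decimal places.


Excess air = actual - stoichiometric = 24.3 - 13.8 = 10.50 kg/kg fuel
Excess air % = (excess / stoich) * 100 = (10.50 / 13.8) * 100 = 76.09%


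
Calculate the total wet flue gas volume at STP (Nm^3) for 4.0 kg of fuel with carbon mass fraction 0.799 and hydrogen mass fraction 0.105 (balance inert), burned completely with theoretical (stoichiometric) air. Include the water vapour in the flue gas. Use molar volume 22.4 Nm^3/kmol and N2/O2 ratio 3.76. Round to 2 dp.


Per kg fuel: CO2 = (C/12 kmol)*22.4 = (0.799/12)*22.4 = 1.49147 Nm^3
Per kg fuel: H2O = (H/2 kmol)*22.4 = (0.105/2)*22.4 = 1.17600 Nm^3
O2 needed per kg fuel = C/12 + H/4 = 0.799/12 + 0.105/4 = 0.09283333 kmol
Per kg fuel: N2 = O2*3.76*22.4 = 0.09283333*3.76*22.4 = 7.81879 Nm^3
Total per kg = 1.49147 + 1.17600 + 7.81879 = 10.48626 Nm^3
Total = 10.48626 * 4.0 = 41.95 Nm^3


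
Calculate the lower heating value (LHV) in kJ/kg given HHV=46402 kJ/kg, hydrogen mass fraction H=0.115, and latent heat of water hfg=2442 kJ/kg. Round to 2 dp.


LHV = HHV - hfg * 9 * H
Water correction = 2442 * 9 * 0.115 = 2527.470 kJ/kg
LHV = 46402 - 2527.470 = 43874.53 kJ/kg


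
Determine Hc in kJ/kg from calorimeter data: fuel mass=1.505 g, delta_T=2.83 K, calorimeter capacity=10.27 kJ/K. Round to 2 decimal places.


Hc = C_cal * delta_T / m_fuel
Q_released = 10.27 * 2.83 = 29.0641 kJ
m_fuel = 1.505 g = 1.505/1000 kg = 0.001505 kg
Hc = 29.0641 / 0.001505 = 19311.69 kJ/kg


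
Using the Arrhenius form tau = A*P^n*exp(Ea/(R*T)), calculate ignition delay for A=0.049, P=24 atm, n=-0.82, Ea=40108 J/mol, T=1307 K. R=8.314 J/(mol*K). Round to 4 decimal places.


tau = A * P^n * exp(Ea/(R*T))
P^n = 24^(-0.82) = 0.07382897
Ea/(R*T) = 40108/(8.314*1307) = 3.691012
exp(Ea/(R*T)) = 40.085373
tau = 0.049 * 0.07382897 * 40.085373 = 0.1450 ms


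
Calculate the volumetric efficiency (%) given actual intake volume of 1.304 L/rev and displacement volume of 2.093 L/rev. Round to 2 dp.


eta_v = (V_actual / V_disp) * 100
Ratio = 1.304 / 2.093 = 0.6230
eta_v = 0.6230 * 100 = 62.30%


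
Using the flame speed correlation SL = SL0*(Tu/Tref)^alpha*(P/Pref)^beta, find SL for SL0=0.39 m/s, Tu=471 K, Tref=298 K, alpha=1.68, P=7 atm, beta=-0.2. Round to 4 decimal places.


SL = SL0 * (Tu/Tref)^alpha * (P/Pref)^beta
T ratio = 471/298 = 1.58053691
(T ratio)^alpha = 1.58053691^1.68 = 2.157704
(P/Pref)^beta = 7^(-0.2) = 0.677611
SL = 0.39 * 2.157704 * 0.677611 = 0.5702 m/s


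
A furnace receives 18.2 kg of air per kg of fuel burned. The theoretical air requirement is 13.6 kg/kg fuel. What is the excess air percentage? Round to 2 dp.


Excess air = actual - stoichiometric = 18.2 - 13.6 = 4.60 kg/kg fuel
Excess air % = (excess / stoich) * 100 = (4.60 / 13.6) * 100 = 33.82%


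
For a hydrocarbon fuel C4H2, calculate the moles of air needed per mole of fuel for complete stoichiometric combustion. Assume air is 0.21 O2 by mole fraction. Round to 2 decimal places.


Balanced combustion: C4H2 + 4.5 O2 -> 4 CO2 + 1 H2O
O2 needed = C + H/4 = 4 + 2/4 = 4.50 moles
Air moles = O2 / 0.21 = 4.50 / 0.21 = 21.43 moles air


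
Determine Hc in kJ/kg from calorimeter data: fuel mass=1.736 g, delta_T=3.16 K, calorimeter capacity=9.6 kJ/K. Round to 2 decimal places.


Hc = C_cal * delta_T / m_fuel
Q_released = 9.6 * 3.16 = 30.3360 kJ
m_fuel = 1.736 g = 1.736/1000 kg = 0.001736 kg
Hc = 30.3360 / 0.001736 = 17474.65 kJ/kg


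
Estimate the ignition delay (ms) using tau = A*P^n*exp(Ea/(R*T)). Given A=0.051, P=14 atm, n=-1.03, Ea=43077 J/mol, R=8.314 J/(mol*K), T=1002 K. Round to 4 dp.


tau = A * P^n * exp(Ea/(R*T))
P^n = 14^(-1.03) = 0.06599152
Ea/(R*T) = 43077/(8.314*1002) = 5.170919
exp(Ea/(R*T)) = 176.076522
tau = 0.051 * 0.06599152 * 176.076522 = 0.5926 ms


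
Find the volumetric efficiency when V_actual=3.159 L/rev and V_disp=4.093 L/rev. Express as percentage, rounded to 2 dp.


eta_v = (V_actual / V_disp) * 100
Ratio = 3.159 / 4.093 = 0.7718
eta_v = 0.7718 * 100 = 77.18%


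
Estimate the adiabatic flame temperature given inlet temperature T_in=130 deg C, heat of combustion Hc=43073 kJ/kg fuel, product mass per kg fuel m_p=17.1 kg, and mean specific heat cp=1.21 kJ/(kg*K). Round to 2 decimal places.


T_ad = T_in + Hc / (m_p * cp)
Denominator = 17.1 * 1.21 = 20.6910
Temperature rise = 43073 / 20.6910 = 2081.73 K
T_ad = 130 + 2081.73 = 2211.73 deg C


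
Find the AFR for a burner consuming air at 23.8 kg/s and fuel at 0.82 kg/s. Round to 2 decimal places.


AFR = m_air / m_fuel
AFR = 23.8 / 0.82 = 29.02


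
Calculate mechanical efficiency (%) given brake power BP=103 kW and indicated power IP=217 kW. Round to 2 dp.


eta_mech = (BP / IP) * 100
Ratio = 103 / 217 = 0.4747
eta_mech = 0.4747 * 100 = 47.47%


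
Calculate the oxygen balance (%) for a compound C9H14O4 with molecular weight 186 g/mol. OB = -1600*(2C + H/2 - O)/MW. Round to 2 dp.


OB = -1600 * (2C + H/2 - O) / MW
Inner = 2*9 + 14/2 - 4 = 21.00
OB = -1600 * 21.00 / 186 = -180.65%


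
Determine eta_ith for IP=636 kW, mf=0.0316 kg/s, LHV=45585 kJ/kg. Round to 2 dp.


eta_ith = (IP / (mf * LHV)) * 100
Denominator = 0.0316 * 45585 = 1440.4860 kW
eta_ith = (636 / 1440.4860) * 100 = 44.15%


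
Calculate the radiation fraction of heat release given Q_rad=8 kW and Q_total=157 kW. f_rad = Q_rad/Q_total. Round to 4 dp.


f_rad = Q_rad / Q_total
f_rad = 8 / 157 = 0.0510


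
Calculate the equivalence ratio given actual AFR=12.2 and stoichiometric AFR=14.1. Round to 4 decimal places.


phi = AFR_stoich / AFR_actual
phi = 14.1 / 12.2 = 1.1557


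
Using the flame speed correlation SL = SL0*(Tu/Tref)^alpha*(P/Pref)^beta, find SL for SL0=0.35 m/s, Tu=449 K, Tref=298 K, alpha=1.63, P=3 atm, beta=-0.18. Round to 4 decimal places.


SL = SL0 * (Tu/Tref)^alpha * (P/Pref)^beta
T ratio = 449/298 = 1.50671141
(T ratio)^alpha = 1.50671141^1.63 = 1.950693
(P/Pref)^beta = 3^(-0.18) = 0.820575
SL = 0.35 * 1.950693 * 0.820575 = 0.5602 m/s


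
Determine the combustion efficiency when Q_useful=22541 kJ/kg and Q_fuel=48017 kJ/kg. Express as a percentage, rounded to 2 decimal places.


Efficiency = (Q_useful / Q_fuel) * 100
Efficiency = (22541 / 48017) * 100
Efficiency = 0.4694 * 100 = 46.94%


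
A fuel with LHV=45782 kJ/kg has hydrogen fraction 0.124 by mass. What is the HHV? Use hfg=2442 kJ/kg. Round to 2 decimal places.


HHV = LHV + hfg * 9 * H
Water addition = 2442 * 9 * 0.124 = 2725.272 kJ/kg
HHV = 45782 + 2725.272 = 48507.27 kJ/kg


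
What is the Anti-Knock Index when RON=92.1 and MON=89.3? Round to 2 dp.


AKI = (RON + MON) / 2
AKI = (92.1 + 89.3) / 2
AKI = 181.4 / 2 = 90.70


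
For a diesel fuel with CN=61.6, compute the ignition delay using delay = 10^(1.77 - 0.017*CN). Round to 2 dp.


delay = 10^(1.77 - 0.017*CN)
Exponent = 1.77 - 0.017*61.6 = 0.7228
delay = 10^0.7228 = 5.28 ms


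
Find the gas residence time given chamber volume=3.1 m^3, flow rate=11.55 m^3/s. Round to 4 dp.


tau = V / Q_flow
tau = 3.1 / 11.55 = 0.2684 s


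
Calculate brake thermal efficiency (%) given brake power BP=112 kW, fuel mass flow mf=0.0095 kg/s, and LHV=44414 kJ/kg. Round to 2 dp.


eta_BTE = (BP / (mf * LHV)) * 100
Denominator = 0.0095 * 44414 = 421.9330 kW
eta_BTE = (112 / 421.9330) * 100 = 26.54%


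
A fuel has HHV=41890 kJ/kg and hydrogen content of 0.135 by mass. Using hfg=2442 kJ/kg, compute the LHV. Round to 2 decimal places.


LHV = HHV - hfg * 9 * H
Water correction = 2442 * 9 * 0.135 = 2967.030 kJ/kg
LHV = 41890 - 2967.030 = 38922.97 kJ/kg


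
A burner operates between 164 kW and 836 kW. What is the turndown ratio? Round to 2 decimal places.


TDR = Q_max / Q_min
TDR = 836 / 164 = 5.10


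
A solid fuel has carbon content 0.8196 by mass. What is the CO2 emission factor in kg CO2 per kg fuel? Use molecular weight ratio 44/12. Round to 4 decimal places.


EF = C_frac * (M_CO2 / M_C)
EF = 0.8196 * (44/12)
EF = 0.8196 * 3.666667 = 3.0052 kg_CO2/kg_fuel


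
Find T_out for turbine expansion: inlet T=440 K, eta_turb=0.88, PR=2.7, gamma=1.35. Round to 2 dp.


T_out = T_in * (1 - eta * (1 - PR^(-(gamma-1)/gamma)))
Exponent = -(1.35-1)/1.35 = -0.25925926
PR^exp = 2.7^(-0.25925926) = 0.77297411
Factor = 1 - 0.88*(1 - 0.77297411) = 0.80021722
T_out = 440 * 0.80021722 = 352.10 K


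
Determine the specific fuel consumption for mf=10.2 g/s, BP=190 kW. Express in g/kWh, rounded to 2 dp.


SFC = (mf / BP) * 3600
Rate = 10.2 / 190 = 0.053684 g/(s*kW)
SFC = 0.053684 * 3600 = 193.26 g/kWh


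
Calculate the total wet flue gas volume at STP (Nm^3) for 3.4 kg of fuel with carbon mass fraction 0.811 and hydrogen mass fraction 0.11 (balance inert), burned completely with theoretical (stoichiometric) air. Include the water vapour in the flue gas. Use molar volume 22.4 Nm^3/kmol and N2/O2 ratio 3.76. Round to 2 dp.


Per kg fuel: CO2 = (C/12 kmol)*22.4 = (0.811/12)*22.4 = 1.51387 Nm^3
Per kg fuel: H2O = (H/2 kmol)*22.4 = (0.11/2)*22.4 = 1.23200 Nm^3
O2 needed per kg fuel = C/12 + H/4 = 0.811/12 + 0.11/4 = 0.09508333 kmol
Per kg fuel: N2 = O2*3.76*22.4 = 0.09508333*3.76*22.4 = 8.00830 Nm^3
Total per kg = 1.51387 + 1.23200 + 8.00830 = 10.75417 Nm^3
Total = 10.75417 * 3.4 = 36.56 Nm^3


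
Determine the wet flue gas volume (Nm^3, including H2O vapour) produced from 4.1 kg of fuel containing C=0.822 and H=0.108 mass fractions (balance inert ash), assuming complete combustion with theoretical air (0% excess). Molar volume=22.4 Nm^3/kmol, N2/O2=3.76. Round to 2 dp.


Per kg fuel: CO2 = (C/12 kmol)*22.4 = (0.822/12)*22.4 = 1.53440 Nm^3
Per kg fuel: H2O = (H/2 kmol)*22.4 = (0.108/2)*22.4 = 1.20960 Nm^3
O2 needed per kg fuel = C/12 + H/4 = 0.822/12 + 0.108/4 = 0.09550000 kmol
Per kg fuel: N2 = O2*3.76*22.4 = 0.09550000*3.76*22.4 = 8.04339 Nm^3
Total per kg = 1.53440 + 1.20960 + 8.04339 = 10.78739 Nm^3
Total = 10.78739 * 4.1 = 44.23 Nm^3


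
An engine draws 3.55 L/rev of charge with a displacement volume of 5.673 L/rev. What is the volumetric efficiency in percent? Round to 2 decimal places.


eta_v = (V_actual / V_disp) * 100
Ratio = 3.55 / 5.673 = 0.6258
eta_v = 0.6258 * 100 = 62.58%


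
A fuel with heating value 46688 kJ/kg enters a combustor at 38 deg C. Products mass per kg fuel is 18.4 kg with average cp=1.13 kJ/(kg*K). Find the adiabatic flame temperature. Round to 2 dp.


T_ad = T_in + Hc / (m_p * cp)
Denominator = 18.4 * 1.13 = 20.7920
Temperature rise = 46688 / 20.7920 = 2245.48 K
T_ad = 38 + 2245.48 = 2283.48 deg C


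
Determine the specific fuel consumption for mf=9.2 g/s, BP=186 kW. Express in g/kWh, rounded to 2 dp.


SFC = (mf / BP) * 3600
Rate = 9.2 / 186 = 0.049462 g/(s*kW)
SFC = 0.049462 * 3600 = 178.06 g/kWh


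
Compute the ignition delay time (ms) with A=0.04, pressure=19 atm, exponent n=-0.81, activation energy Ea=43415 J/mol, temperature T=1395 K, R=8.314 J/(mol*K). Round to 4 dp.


tau = A * P^n * exp(Ea/(R*T))
P^n = 19^(-0.81) = 0.09208939
Ea/(R*T) = 43415/(8.314*1395) = 3.743308
exp(Ea/(R*T)) = 42.237486
tau = 0.04 * 0.09208939 * 42.237486 = 0.1556 ms


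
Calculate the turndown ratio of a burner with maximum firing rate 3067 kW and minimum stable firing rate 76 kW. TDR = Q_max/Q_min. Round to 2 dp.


TDR = Q_max / Q_min
TDR = 3067 / 76 = 40.36


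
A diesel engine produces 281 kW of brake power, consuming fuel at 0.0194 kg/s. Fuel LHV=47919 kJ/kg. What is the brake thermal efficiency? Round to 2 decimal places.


eta_BTE = (BP / (mf * LHV)) * 100
Denominator = 0.0194 * 47919 = 929.6286 kW
eta_BTE = (281 / 929.6286) * 100 = 30.23%


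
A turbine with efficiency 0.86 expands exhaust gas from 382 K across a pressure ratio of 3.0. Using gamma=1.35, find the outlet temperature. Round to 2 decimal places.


T_out = T_in * (1 - eta * (1 - PR^(-(gamma-1)/gamma)))
Exponent = -(1.35-1)/1.35 = -0.25925926
PR^exp = 3.0^(-0.25925926) = 0.75214556
Factor = 1 - 0.86*(1 - 0.75214556) = 0.78684518
T_out = 382 * 0.78684518 = 300.57 K


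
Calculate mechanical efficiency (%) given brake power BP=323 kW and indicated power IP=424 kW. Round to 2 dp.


eta_mech = (BP / IP) * 100
Ratio = 323 / 424 = 0.7618
eta_mech = 0.7618 * 100 = 76.18%


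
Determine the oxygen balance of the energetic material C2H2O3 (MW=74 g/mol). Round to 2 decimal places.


OB = -1600 * (2C + H/2 - O) / MW
Inner = 2*2 + 2/2 - 3 = 2.00
OB = -1600 * 2.00 / 74 = -43.24%


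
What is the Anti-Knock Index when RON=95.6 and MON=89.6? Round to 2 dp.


AKI = (RON + MON) / 2
AKI = (95.6 + 89.6) / 2
AKI = 185.2 / 2 = 92.60


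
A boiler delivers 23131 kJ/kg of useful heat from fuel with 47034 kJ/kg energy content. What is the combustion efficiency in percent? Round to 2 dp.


Efficiency = (Q_useful / Q_fuel) * 100
Efficiency = (23131 / 47034) * 100
Efficiency = 0.4918 * 100 = 49.18%


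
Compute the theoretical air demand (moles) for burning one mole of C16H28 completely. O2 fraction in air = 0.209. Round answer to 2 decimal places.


Balanced combustion: C16H28 + 23 O2 -> 16 CO2 + 14 H2O
O2 needed = C + H/4 = 16 + 28/4 = 23.00 moles
Air moles = O2 / 0.209 = 23.00 / 0.209 = 110.05 moles air


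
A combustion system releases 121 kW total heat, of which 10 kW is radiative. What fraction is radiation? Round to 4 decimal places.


f_rad = Q_rad / Q_total
f_rad = 10 / 121 = 0.0826


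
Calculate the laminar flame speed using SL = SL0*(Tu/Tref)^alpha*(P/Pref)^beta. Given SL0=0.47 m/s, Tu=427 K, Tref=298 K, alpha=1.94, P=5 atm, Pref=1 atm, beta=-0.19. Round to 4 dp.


SL = SL0 * (Tu/Tref)^alpha * (P/Pref)^beta
T ratio = 427/298 = 1.43288591
(T ratio)^alpha = 1.43288591^1.94 = 2.009327
(P/Pref)^beta = 5^(-0.19) = 0.736539
SL = 0.47 * 2.009327 * 0.736539 = 0.6956 m/s


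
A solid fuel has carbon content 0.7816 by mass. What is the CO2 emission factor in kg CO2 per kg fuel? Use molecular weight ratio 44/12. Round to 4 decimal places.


EF = C_frac * (M_CO2 / M_C)
EF = 0.7816 * (44/12)
EF = 0.7816 * 3.666667 = 2.8659 kg_CO2/kg_fuel


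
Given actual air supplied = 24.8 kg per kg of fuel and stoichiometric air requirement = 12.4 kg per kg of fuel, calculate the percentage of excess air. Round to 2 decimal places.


Excess air = actual - stoichiometric = 24.8 - 12.4 = 12.40 kg/kg fuel
Excess air % = (excess / stoich) * 100 = (12.40 / 12.4) * 100 = 100.00%


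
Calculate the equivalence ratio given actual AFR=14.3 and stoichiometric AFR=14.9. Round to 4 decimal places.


phi = AFR_stoich / AFR_actual
phi = 14.9 / 14.3 = 1.0420


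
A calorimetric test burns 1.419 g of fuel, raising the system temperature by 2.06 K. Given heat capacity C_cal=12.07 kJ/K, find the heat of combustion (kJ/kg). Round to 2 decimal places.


Hc = C_cal * delta_T / m_fuel
Q_released = 12.07 * 2.06 = 24.8642 kJ
m_fuel = 1.419 g = 1.419/1000 kg = 0.001419 kg
Hc = 24.8642 / 0.001419 = 17522.34 kJ/kg


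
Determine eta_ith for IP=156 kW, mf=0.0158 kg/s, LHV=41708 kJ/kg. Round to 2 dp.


eta_ith = (IP / (mf * LHV)) * 100
Denominator = 0.0158 * 41708 = 658.9864 kW
eta_ith = (156 / 658.9864) * 100 = 23.67%


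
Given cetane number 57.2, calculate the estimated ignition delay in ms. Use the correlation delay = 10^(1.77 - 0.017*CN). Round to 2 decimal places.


delay = 10^(1.77 - 0.017*CN)
Exponent = 1.77 - 0.017*57.2 = 0.7976
delay = 10^0.7976 = 6.27 ms


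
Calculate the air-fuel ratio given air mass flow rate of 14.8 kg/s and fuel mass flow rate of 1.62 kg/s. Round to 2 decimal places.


AFR = m_air / m_fuel
AFR = 14.8 / 1.62 = 9.14


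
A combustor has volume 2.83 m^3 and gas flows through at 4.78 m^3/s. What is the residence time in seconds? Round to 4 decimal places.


tau = V / Q_flow
tau = 2.83 / 4.78 = 0.5921 s


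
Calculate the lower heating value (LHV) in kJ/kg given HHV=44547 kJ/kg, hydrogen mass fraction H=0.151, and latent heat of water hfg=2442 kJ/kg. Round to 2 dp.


LHV = HHV - hfg * 9 * H
Water correction = 2442 * 9 * 0.151 = 3318.678 kJ/kg
LHV = 44547 - 3318.678 = 41228.32 kJ/kg


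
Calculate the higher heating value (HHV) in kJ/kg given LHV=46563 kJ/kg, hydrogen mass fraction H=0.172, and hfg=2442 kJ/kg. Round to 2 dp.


HHV = LHV + hfg * 9 * H
Water addition = 2442 * 9 * 0.172 = 3780.216 kJ/kg
HHV = 46563 + 3780.216 = 50343.22 kJ/kg


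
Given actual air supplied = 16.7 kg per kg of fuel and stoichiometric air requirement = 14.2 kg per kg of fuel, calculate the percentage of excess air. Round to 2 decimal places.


Excess air = actual - stoichiometric = 16.7 - 14.2 = 2.50 kg/kg fuel
Excess air % = (excess / stoich) * 100 = (2.50 / 14.2) * 100 = 17.61%


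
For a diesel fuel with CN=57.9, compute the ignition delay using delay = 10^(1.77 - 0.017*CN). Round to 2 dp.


delay = 10^(1.77 - 0.017*CN)
Exponent = 1.77 - 0.017*57.9 = 0.7857
delay = 10^0.7857 = 6.11 ms


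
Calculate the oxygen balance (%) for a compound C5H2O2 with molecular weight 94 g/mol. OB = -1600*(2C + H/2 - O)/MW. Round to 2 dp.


OB = -1600 * (2C + H/2 - O) / MW
Inner = 2*5 + 2/2 - 2 = 9.00
OB = -1600 * 9.00 / 94 = -153.19%


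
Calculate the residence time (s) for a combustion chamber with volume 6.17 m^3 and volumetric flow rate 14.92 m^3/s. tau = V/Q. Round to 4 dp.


tau = V / Q_flow
tau = 6.17 / 14.92 = 0.4135 s


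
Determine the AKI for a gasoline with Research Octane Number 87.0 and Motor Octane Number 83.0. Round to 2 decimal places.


AKI = (RON + MON) / 2
AKI = (87.0 + 83.0) / 2
AKI = 170.0 / 2 = 85.00


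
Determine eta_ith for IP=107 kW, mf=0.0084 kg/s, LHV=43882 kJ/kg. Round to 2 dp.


eta_ith = (IP / (mf * LHV)) * 100
Denominator = 0.0084 * 43882 = 368.6088 kW
eta_ith = (107 / 368.6088) * 100 = 29.03%


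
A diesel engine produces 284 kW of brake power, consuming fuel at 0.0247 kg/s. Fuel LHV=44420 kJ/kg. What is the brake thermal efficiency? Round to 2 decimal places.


eta_BTE = (BP / (mf * LHV)) * 100
Denominator = 0.0247 * 44420 = 1097.1740 kW
eta_BTE = (284 / 1097.1740) * 100 = 25.88%


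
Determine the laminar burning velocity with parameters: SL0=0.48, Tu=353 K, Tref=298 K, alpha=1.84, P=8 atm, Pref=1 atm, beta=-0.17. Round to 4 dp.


SL = SL0 * (Tu/Tref)^alpha * (P/Pref)^beta
T ratio = 353/298 = 1.18456376
(T ratio)^alpha = 1.18456376^1.84 = 1.365676
(P/Pref)^beta = 8^(-0.17) = 0.702222
SL = 0.48 * 1.365676 * 0.702222 = 0.4603 m/s


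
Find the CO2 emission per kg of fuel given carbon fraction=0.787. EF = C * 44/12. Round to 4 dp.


EF = C_frac * (M_CO2 / M_C)
EF = 0.787 * (44/12)
EF = 0.787 * 3.666667 = 2.8857 kg_CO2/kg_fuel


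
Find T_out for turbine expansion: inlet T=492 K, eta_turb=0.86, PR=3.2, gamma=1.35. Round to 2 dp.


T_out = T_in * (1 - eta * (1 - PR^(-(gamma-1)/gamma)))
Exponent = -(1.35-1)/1.35 = -0.25925926
PR^exp = 3.2^(-0.25925926) = 0.73966521
Factor = 1 - 0.86*(1 - 0.73966521) = 0.77611208
T_out = 492 * 0.77611208 = 381.85 K


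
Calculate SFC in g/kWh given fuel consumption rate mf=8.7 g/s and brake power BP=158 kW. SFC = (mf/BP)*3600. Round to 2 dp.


SFC = (mf / BP) * 3600
Rate = 8.7 / 158 = 0.055063 g/(s*kW)
SFC = 0.055063 * 3600 = 198.23 g/kWh


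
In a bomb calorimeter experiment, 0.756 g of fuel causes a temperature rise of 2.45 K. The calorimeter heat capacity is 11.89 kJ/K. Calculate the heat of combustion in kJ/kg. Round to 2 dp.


Hc = C_cal * delta_T / m_fuel
Q_released = 11.89 * 2.45 = 29.1305 kJ
m_fuel = 0.756 g = 0.756/1000 kg = 0.000756 kg
Hc = 29.1305 / 0.000756 = 38532.41 kJ/kg


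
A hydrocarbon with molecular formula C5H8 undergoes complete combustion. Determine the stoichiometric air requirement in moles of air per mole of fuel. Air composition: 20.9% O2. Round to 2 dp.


Balanced combustion: C5H8 + 7 O2 -> 5 CO2 + 4 H2O
O2 needed = C + H/4 = 5 + 8/4 = 7.00 moles
Air moles = O2 / 0.209 = 7.00 / 0.209 = 33.49 moles air


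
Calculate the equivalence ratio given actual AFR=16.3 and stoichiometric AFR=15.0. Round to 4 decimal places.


phi = AFR_stoich / AFR_actual
phi = 15.0 / 16.3 = 0.9202


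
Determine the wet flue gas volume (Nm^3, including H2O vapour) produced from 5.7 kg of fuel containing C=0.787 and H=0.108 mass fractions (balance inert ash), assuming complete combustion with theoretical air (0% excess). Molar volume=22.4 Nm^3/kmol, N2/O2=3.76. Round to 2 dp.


Per kg fuel: CO2 = (C/12 kmol)*22.4 = (0.787/12)*22.4 = 1.46907 Nm^3
Per kg fuel: H2O = (H/2 kmol)*22.4 = (0.108/2)*22.4 = 1.20960 Nm^3
O2 needed per kg fuel = C/12 + H/4 = 0.787/12 + 0.108/4 = 0.09258333 kmol
Per kg fuel: N2 = O2*3.76*22.4 = 0.09258333*3.76*22.4 = 7.79774 Nm^3
Total per kg = 1.46907 + 1.20960 + 7.79774 = 10.47641 Nm^3
Total = 10.47641 * 5.7 = 59.72 Nm^3


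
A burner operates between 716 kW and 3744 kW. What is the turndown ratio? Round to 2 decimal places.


TDR = Q_max / Q_min
TDR = 3744 / 716 = 5.23


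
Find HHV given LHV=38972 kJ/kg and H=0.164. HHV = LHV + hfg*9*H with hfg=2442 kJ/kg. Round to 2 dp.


HHV = LHV + hfg * 9 * H
Water addition = 2442 * 9 * 0.164 = 3604.392 kJ/kg
HHV = 38972 + 3604.392 = 42576.39 kJ/kg


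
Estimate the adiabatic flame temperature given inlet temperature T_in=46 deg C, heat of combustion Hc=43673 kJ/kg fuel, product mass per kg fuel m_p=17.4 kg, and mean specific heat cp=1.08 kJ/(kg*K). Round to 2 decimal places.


T_ad = T_in + Hc / (m_p * cp)
Denominator = 17.4 * 1.08 = 18.7920
Temperature rise = 43673 / 18.7920 = 2324.02 K
T_ad = 46 + 2324.02 = 2370.02 deg C


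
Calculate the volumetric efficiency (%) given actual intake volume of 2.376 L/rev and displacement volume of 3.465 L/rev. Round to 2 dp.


eta_v = (V_actual / V_disp) * 100
Ratio = 2.376 / 3.465 = 0.6857
eta_v = 0.6857 * 100 = 68.57%


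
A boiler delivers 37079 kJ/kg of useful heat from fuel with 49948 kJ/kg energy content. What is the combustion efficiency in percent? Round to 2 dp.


Efficiency = (Q_useful / Q_fuel) * 100
Efficiency = (37079 / 49948) * 100
Efficiency = 0.7424 * 100 = 74.24%


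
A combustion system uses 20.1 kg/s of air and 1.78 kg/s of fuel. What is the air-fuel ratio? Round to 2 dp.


AFR = m_air / m_fuel
AFR = 20.1 / 1.78 = 11.29


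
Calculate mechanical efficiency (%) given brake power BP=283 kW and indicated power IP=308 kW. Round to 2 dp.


eta_mech = (BP / IP) * 100
Ratio = 283 / 308 = 0.9188
eta_mech = 0.9188 * 100 = 91.88%


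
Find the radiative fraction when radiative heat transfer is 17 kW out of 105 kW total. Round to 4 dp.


f_rad = Q_rad / Q_total
f_rad = 17 / 105 = 0.1619


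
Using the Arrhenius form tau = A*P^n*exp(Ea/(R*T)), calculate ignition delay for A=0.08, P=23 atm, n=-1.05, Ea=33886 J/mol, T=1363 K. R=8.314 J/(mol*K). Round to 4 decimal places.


tau = A * P^n * exp(Ea/(R*T))
P^n = 23^(-1.05) = 0.03716942
Ea/(R*T) = 33886/(8.314*1363) = 2.990298
exp(Ea/(R*T)) = 19.891604
tau = 0.08 * 0.03716942 * 19.891604 = 0.0591 ms


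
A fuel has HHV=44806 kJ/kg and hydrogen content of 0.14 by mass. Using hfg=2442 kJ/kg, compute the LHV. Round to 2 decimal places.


LHV = HHV - hfg * 9 * H
Water correction = 2442 * 9 * 0.14 = 3076.920 kJ/kg
LHV = 44806 - 3076.920 = 41729.08 kJ/kg


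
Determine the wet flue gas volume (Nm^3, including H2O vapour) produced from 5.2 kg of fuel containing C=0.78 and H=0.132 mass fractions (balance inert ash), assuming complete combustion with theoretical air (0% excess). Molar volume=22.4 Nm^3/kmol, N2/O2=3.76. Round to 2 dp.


Per kg fuel: CO2 = (C/12 kmol)*22.4 = (0.78/12)*22.4 = 1.45600 Nm^3
Per kg fuel: H2O = (H/2 kmol)*22.4 = (0.132/2)*22.4 = 1.47840 Nm^3
O2 needed per kg fuel = C/12 + H/4 = 0.78/12 + 0.132/4 = 0.09800000 kmol
Per kg fuel: N2 = O2*3.76*22.4 = 0.09800000*3.76*22.4 = 8.25395 Nm^3
Total per kg = 1.45600 + 1.47840 + 8.25395 = 11.18835 Nm^3
Total = 11.18835 * 5.2 = 58.18 Nm^3


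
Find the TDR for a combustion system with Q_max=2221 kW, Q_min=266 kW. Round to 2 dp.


TDR = Q_max / Q_min
TDR = 2221 / 266 = 8.35


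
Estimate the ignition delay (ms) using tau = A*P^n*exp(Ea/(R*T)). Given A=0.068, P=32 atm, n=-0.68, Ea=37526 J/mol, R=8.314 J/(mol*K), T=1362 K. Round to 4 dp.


tau = A * P^n * exp(Ea/(R*T))
P^n = 32^(-0.68) = 0.09473229
Ea/(R*T) = 37526/(8.314*1362) = 3.313944
exp(Ea/(R*T)) = 27.493342
tau = 0.068 * 0.09473229 * 27.493342 = 0.1771 ms


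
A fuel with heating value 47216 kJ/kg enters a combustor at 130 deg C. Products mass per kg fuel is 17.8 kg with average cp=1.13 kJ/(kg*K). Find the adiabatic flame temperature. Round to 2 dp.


T_ad = T_in + Hc / (m_p * cp)
Denominator = 17.8 * 1.13 = 20.1140
Temperature rise = 47216 / 20.1140 = 2347.42 K
T_ad = 130 + 2347.42 = 2477.42 deg C


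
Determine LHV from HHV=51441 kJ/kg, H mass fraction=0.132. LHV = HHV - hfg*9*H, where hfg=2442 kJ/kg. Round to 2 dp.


LHV = HHV - hfg * 9 * H
Water correction = 2442 * 9 * 0.132 = 2901.096 kJ/kg
LHV = 51441 - 2901.096 = 48539.90 kJ/kg


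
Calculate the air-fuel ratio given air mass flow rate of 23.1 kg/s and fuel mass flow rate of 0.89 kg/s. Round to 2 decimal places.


AFR = m_air / m_fuel
AFR = 23.1 / 0.89 = 25.96


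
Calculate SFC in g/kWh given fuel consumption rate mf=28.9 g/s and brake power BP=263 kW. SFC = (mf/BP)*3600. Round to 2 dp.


SFC = (mf / BP) * 3600
Rate = 28.9 / 263 = 0.109886 g/(s*kW)
SFC = 0.109886 * 3600 = 395.59 g/kWh


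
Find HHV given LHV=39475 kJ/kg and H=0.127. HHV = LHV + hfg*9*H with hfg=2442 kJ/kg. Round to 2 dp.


HHV = LHV + hfg * 9 * H
Water addition = 2442 * 9 * 0.127 = 2791.206 kJ/kg
HHV = 39475 + 2791.206 = 42266.21 kJ/kg


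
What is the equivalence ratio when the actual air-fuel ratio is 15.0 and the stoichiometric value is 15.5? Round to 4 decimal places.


phi = AFR_stoich / AFR_actual
phi = 15.5 / 15.0 = 1.0333


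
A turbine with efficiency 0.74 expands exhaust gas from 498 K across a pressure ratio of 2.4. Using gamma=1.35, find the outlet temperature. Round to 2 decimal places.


T_out = T_in * (1 - eta * (1 - PR^(-(gamma-1)/gamma)))
Exponent = -(1.35-1)/1.35 = -0.25925926
PR^exp = 2.4^(-0.25925926) = 0.79694200
Factor = 1 - 0.74*(1 - 0.79694200) = 0.84973708
T_out = 498 * 0.84973708 = 423.17 K


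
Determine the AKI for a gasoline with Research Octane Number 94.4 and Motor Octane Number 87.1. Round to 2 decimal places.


AKI = (RON + MON) / 2
AKI = (94.4 + 87.1) / 2
AKI = 181.5 / 2 = 90.75


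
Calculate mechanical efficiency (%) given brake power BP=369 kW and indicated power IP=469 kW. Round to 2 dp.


eta_mech = (BP / IP) * 100
Ratio = 369 / 469 = 0.7868
eta_mech = 0.7868 * 100 = 78.68%


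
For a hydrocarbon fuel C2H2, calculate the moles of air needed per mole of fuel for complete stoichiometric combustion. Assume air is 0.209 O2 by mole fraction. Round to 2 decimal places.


Balanced combustion: C2H2 + 2.5 O2 -> 2 CO2 + 1 H2O
O2 needed = C + H/4 = 2 + 2/4 = 2.50 moles
Air moles = O2 / 0.209 = 2.50 / 0.209 = 11.96 moles air


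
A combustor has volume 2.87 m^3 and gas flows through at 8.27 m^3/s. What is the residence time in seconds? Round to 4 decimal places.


tau = V / Q_flow
tau = 2.87 / 8.27 = 0.3470 s


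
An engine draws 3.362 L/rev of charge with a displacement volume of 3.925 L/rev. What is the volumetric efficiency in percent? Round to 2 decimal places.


eta_v = (V_actual / V_disp) * 100
Ratio = 3.362 / 3.925 = 0.8566
eta_v = 0.8566 * 100 = 85.66%


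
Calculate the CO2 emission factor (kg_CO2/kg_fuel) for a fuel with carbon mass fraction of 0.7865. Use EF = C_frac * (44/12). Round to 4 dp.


EF = C_frac * (M_CO2 / M_C)
EF = 0.7865 * (44/12)
EF = 0.7865 * 3.666667 = 2.8838 kg_CO2/kg_fuel


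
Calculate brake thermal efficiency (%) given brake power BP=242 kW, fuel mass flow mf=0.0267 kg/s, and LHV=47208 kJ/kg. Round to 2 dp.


eta_BTE = (BP / (mf * LHV)) * 100
Denominator = 0.0267 * 47208 = 1260.4536 kW
eta_BTE = (242 / 1260.4536) * 100 = 19.20%


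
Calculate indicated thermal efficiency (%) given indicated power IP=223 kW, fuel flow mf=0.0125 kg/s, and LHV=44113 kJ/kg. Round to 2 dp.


eta_ith = (IP / (mf * LHV)) * 100
Denominator = 0.0125 * 44113 = 551.4125 kW
eta_ith = (223 / 551.4125) * 100 = 40.44%


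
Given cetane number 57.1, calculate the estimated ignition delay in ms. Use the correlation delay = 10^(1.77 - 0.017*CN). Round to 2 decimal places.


delay = 10^(1.77 - 0.017*CN)
Exponent = 1.77 - 0.017*57.1 = 0.7993
delay = 10^0.7993 = 6.30 ms


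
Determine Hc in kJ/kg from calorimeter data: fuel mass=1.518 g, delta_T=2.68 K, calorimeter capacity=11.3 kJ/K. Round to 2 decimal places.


Hc = C_cal * delta_T / m_fuel
Q_released = 11.3 * 2.68 = 30.2840 kJ
m_fuel = 1.518 g = 1.518/1000 kg = 0.001518 kg
Hc = 30.2840 / 0.001518 = 19949.93 kJ/kg


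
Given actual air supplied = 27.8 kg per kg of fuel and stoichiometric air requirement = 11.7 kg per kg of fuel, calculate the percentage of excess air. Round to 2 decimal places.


Excess air = actual - stoichiometric = 27.8 - 11.7 = 16.10 kg/kg fuel
Excess air % = (excess / stoich) * 100 = (16.10 / 11.7) * 100 = 137.61%


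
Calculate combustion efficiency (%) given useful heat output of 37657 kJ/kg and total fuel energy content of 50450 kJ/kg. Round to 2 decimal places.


Efficiency = (Q_useful / Q_fuel) * 100
Efficiency = (37657 / 50450) * 100
Efficiency = 0.7464 * 100 = 74.64%


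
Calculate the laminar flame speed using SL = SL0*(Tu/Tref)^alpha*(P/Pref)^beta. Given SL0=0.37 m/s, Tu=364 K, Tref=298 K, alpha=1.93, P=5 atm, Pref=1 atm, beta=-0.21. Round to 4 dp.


SL = SL0 * (Tu/Tref)^alpha * (P/Pref)^beta
T ratio = 364/298 = 1.22147651
(T ratio)^alpha = 1.22147651^1.93 = 1.471256
(P/Pref)^beta = 5^(-0.21) = 0.713208
SL = 0.37 * 1.471256 * 0.713208 = 0.3882 m/s


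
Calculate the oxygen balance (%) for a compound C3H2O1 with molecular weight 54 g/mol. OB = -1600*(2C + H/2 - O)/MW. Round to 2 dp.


OB = -1600 * (2C + H/2 - O) / MW
Inner = 2*3 + 2/2 - 1 = 6.00
OB = -1600 * 6.00 / 54 = -177.78%


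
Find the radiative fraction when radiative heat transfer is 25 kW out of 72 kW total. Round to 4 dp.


f_rad = Q_rad / Q_total
f_rad = 25 / 72 = 0.3472


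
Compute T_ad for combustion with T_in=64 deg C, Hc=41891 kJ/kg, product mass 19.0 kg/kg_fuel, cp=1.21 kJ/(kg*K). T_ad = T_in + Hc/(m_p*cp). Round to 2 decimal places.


T_ad = T_in + Hc / (m_p * cp)
Denominator = 19.0 * 1.21 = 22.9900
Temperature rise = 41891 / 22.9900 = 1822.14 K
T_ad = 64 + 1822.14 = 1886.14 deg C


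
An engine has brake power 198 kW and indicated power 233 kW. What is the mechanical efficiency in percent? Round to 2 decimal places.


eta_mech = (BP / IP) * 100
Ratio = 198 / 233 = 0.8498
eta_mech = 0.8498 * 100 = 84.98%


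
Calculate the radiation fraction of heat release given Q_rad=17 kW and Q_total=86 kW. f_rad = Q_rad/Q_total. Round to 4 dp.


f_rad = Q_rad / Q_total
f_rad = 17 / 86 = 0.1977


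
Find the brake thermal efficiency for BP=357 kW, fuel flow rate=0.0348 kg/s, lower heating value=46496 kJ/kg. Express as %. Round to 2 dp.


eta_BTE = (BP / (mf * LHV)) * 100
Denominator = 0.0348 * 46496 = 1618.0608 kW
eta_BTE = (357 / 1618.0608) * 100 = 22.06%


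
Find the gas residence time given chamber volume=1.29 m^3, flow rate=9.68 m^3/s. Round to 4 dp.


tau = V / Q_flow
tau = 1.29 / 9.68 = 0.1333 s


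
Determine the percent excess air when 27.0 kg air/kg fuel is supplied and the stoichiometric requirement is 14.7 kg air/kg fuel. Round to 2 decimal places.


Excess air = actual - stoichiometric = 27.0 - 14.7 = 12.30 kg/kg fuel
Excess air % = (excess / stoich) * 100 = (12.30 / 14.7) * 100 = 83.67%


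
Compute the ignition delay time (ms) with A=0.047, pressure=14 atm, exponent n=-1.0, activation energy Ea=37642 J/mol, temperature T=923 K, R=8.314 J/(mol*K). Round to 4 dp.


tau = A * P^n * exp(Ea/(R*T))
P^n = 14^(-1.0) = 0.07142857
Ea/(R*T) = 37642/(8.314*923) = 4.905248
exp(Ea/(R*T)) = 134.996385
tau = 0.047 * 0.07142857 * 134.996385 = 0.4532 ms


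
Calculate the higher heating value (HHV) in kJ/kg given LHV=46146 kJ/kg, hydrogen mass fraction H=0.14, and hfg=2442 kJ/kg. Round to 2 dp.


HHV = LHV + hfg * 9 * H
Water addition = 2442 * 9 * 0.14 = 3076.920 kJ/kg
HHV = 46146 + 3076.920 = 49222.92 kJ/kg


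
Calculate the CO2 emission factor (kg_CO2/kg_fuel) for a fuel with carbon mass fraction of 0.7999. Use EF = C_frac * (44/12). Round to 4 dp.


EF = C_frac * (M_CO2 / M_C)
EF = 0.7999 * (44/12)
EF = 0.7999 * 3.666667 = 2.9330 kg_CO2/kg_fuel


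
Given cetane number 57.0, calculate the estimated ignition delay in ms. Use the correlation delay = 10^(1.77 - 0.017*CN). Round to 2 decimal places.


delay = 10^(1.77 - 0.017*CN)
Exponent = 1.77 - 0.017*57.0 = 0.8010
delay = 10^0.8010 = 6.32 ms


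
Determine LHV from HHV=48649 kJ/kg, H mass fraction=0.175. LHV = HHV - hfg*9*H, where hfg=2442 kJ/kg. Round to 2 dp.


LHV = HHV - hfg * 9 * H
Water correction = 2442 * 9 * 0.175 = 3846.150 kJ/kg
LHV = 48649 - 3846.150 = 44802.85 kJ/kg


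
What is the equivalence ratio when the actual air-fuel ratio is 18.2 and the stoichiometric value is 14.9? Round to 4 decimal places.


phi = AFR_stoich / AFR_actual
phi = 14.9 / 18.2 = 0.8187


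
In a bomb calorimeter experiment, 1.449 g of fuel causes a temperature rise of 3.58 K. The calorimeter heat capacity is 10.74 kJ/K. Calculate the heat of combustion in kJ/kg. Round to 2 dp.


Hc = C_cal * delta_T / m_fuel
Q_released = 10.74 * 3.58 = 38.4492 kJ
m_fuel = 1.449 g = 1.449/1000 kg = 0.001449 kg
Hc = 38.4492 / 0.001449 = 26534.99 kJ/kg


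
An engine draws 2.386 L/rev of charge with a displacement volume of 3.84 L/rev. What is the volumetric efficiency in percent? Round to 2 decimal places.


eta_v = (V_actual / V_disp) * 100
Ratio = 2.386 / 3.84 = 0.6214
eta_v = 0.6214 * 100 = 62.14%


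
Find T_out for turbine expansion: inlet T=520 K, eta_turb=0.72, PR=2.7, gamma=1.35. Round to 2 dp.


T_out = T_in * (1 - eta * (1 - PR^(-(gamma-1)/gamma)))
Exponent = -(1.35-1)/1.35 = -0.25925926
PR^exp = 2.7^(-0.25925926) = 0.77297411
Factor = 1 - 0.72*(1 - 0.77297411) = 0.83654136
T_out = 520 * 0.83654136 = 435.00 K


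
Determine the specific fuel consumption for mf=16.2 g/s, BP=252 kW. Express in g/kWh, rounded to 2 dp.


SFC = (mf / BP) * 3600
Rate = 16.2 / 252 = 0.064286 g/(s*kW)
SFC = 0.064286 * 3600 = 231.43 g/kWh


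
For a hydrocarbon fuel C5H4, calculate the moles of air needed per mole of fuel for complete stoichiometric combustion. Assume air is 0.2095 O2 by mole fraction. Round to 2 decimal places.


Balanced combustion: C5H4 + 6 O2 -> 5 CO2 + 2 H2O
O2 needed = C + H/4 = 5 + 4/4 = 6.00 moles
Air moles = O2 / 0.2095 = 6.00 / 0.2095 = 28.64 moles air


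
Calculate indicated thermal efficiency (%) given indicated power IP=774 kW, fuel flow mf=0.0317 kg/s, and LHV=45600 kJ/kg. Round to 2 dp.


eta_ith = (IP / (mf * LHV)) * 100
Denominator = 0.0317 * 45600 = 1445.5200 kW
eta_ith = (774 / 1445.5200) * 100 = 53.54%


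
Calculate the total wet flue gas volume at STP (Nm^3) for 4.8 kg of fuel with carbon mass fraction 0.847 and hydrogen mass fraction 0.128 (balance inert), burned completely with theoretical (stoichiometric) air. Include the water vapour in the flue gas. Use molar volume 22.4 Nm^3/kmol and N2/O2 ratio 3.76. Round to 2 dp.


Per kg fuel: CO2 = (C/12 kmol)*22.4 = (0.847/12)*22.4 = 1.58107 Nm^3
Per kg fuel: H2O = (H/2 kmol)*22.4 = (0.128/2)*22.4 = 1.43360 Nm^3
O2 needed per kg fuel = C/12 + H/4 = 0.847/12 + 0.128/4 = 0.10258333 kmol
Per kg fuel: N2 = O2*3.76*22.4 = 0.10258333*3.76*22.4 = 8.63998 Nm^3
Total per kg = 1.58107 + 1.43360 + 8.63998 = 11.65465 Nm^3
Total = 11.65465 * 4.8 = 55.94 Nm^3
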